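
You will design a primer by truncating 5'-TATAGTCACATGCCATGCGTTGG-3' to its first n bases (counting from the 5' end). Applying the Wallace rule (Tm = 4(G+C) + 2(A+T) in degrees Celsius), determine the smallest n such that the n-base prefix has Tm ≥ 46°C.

First 16 bases: TATAGTCACATGCCAT → Tm = 44°C (< 46°C)
First 17 bases: TATAGTCACATGCCATG → Tm = 48°C (≥ 46°C)
Each additional base adds 2°C (A/T) or 4°C (G/C), so Tm is non-decreasing in n; n = 17 is the first length to reach 46°C.

n = 17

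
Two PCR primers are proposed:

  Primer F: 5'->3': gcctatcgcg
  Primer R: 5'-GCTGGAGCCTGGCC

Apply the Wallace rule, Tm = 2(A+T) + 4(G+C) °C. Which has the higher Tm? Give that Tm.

Primer F: A+T=3, G+C=7 → Tm = 2(3)+4(7) = 34°C
Primer R: A+T=3, G+C=11 → Tm = 2(3)+4(11) = 50°C
34°C vs 50°C → primer R is higher.

Primer R, 50°C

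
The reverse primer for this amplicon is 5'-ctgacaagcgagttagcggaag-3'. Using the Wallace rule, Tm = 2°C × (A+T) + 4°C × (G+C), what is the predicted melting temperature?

68°C

Scanning the sequence gives A=7, C=4, T=3, G=8.
AT pairs contribute 10, GC pairs contribute 12.
Tm = 2(10) + 4(12) = 20 + 48 = 68°C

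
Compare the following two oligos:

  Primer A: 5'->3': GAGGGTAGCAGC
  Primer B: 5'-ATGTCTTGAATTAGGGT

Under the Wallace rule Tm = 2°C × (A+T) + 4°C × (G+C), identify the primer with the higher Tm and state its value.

Primer A: A+T=4, G+C=8 → Tm = 2(4)+4(8) = 40°C
Primer B: A+T=11, G+C=6 → Tm = 2(11)+4(6) = 46°C
40°C vs 46°C → primer B is higher.

Primer B, 46°C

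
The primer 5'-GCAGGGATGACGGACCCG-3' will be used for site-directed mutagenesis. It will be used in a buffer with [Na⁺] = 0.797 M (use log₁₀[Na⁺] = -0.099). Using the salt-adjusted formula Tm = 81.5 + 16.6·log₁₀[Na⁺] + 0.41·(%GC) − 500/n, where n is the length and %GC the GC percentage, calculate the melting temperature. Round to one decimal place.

Length n = 18. Scanning the sequence gives C=5, A=4, T=1, G=8.
G+C = 13, so %GC = 13/18 × 100 = 72.222%
Salt term: 16.6 × (-0.099) = -1.643
GC term: 0.41 × 72.222 = 29.611; length term: −500/18 = −27.778
Tm = 81.5 + (-1.643) + 29.611 − 27.778 = 81.69 → 81.7°C

81.7°C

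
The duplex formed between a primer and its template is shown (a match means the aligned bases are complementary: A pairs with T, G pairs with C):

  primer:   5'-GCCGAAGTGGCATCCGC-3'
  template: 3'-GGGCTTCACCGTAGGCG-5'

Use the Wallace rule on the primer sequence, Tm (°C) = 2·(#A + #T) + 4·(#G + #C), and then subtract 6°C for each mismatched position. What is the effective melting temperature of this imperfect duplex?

52°C

Primer base counts: A=3, T=2, G=6, C=6 → A+T=5, G+C=12
Perfect-match Tm = 2(5) + 4(12) = 10 + 48 = 58°C
Mismatches (positions where the bases are not complementary): 1 (at position 1)
Effective Tm = 58 − 1×6 = 58 − 6 = 52°C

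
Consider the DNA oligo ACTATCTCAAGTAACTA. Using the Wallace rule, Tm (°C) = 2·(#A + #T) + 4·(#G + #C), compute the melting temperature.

Counting bases: G=1, A=7, C=4, T=5
AT pairs contribute 12, GC pairs contribute 5.
Tm = 2(12) + 4(5) = 24 + 20 = 44°C

44°C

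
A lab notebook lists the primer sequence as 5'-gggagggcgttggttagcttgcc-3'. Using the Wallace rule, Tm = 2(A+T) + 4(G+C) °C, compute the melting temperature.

Base counts: T=6, C=4, A=2, G=11
A+T = 8, G+C = 15
Tm = 4·15 + 2·8 = 60 + 16 = 76°C

76°C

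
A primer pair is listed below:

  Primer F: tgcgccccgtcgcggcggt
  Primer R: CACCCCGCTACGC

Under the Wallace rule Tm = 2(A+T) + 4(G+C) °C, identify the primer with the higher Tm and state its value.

Primer F: A+T=3, G+C=16 → Tm = 2(3)+4(16) = 70°C
Primer R: A+T=3, G+C=10 → Tm = 2(3)+4(10) = 46°C
70°C vs 46°C → primer F is higher.

Primer F, 70°C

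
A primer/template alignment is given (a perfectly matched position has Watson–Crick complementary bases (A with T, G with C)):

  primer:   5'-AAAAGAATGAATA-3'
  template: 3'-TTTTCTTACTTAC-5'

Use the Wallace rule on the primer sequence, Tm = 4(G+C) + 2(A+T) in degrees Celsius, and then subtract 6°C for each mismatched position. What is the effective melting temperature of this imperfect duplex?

24°C

Primer base counts: A=9, T=2, G=2, C=0 → A+T=11, G+C=2
Perfect-match Tm = 2(11) + 4(2) = 22 + 8 = 30°C
Mismatches (positions where the bases are not complementary): 1 (at position 13)
Effective Tm = 30 − 1×6 = 30 − 6 = 24°C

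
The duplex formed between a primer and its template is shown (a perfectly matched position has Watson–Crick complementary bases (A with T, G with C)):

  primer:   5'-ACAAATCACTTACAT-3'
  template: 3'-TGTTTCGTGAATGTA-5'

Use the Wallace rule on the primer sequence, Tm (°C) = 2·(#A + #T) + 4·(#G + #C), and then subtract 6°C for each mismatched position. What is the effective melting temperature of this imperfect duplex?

Primer base counts: A=7, T=4, G=0, C=4 → A+T=11, G+C=4
Perfect-match Tm = 2(11) + 4(4) = 22 + 16 = 38°C
Mismatches (positions where the bases are not complementary): 1 (at position 6)
Effective Tm = 38 − 1×6 = 38 − 6 = 32°C

32°C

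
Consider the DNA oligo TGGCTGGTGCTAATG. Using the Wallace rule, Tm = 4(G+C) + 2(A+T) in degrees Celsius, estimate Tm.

A=2, C=2, G=6, T=5
AT pairs contribute 7, GC pairs contribute 8.
Tm = 2(7) + 4(8) = 14 + 32 = 46°C

46°C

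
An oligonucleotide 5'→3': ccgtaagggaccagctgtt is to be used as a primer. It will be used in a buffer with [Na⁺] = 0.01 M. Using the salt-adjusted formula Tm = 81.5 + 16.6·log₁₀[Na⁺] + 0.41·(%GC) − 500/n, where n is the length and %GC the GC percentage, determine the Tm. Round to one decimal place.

45.7°C

Length n = 19. Base counts: C=5, A=4, G=6, T=4
G+C = 11, so %GC = 11/19 × 100 = 57.895%
Salt term: 16.6 × (-2) = -33.2
GC term: 0.41 × 57.895 = 23.737; length term: −500/19 = −26.316
Tm = 81.5 + (-33.2) + 23.737 − 26.316 = 45.721 → 45.7°C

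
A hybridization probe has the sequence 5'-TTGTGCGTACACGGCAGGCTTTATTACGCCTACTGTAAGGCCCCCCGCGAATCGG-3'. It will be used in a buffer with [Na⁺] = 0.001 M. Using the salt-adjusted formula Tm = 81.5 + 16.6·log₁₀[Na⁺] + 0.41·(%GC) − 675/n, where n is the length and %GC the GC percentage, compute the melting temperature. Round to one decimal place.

Length n = 55. Counting bases: T=13, C=17, G=15, A=10
G+C = 32, so %GC = 32/55 × 100 = 58.182%
Salt term: 16.6 × (-3) = -49.8
GC term: 0.41 × 58.182 = 23.855; length term: −675/55 = −12.273
Tm = 81.5 + (-49.8) + 23.855 − 12.273 = 43.282 → 43.3°C

43.3°C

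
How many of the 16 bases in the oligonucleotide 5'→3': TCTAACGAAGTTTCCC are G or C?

7

Base counts: A=4, C=5, T=5, G=2
Total G or C: 2 + 5 = 7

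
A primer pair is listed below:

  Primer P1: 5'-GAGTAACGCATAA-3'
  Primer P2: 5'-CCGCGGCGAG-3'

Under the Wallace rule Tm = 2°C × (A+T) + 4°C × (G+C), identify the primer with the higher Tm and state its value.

Primer P2, 38°C

Primer P1: A+T=8, G+C=5 → Tm = 2(8)+4(5) = 36°C
Primer P2: A+T=1, G+C=9 → Tm = 2(1)+4(9) = 38°C
36°C vs 38°C → primer P2 is higher.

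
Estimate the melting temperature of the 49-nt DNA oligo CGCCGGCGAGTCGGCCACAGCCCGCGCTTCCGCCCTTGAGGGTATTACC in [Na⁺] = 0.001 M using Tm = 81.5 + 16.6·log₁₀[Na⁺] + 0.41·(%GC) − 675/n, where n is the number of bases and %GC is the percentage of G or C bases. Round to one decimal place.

47.2°C

Length n = 49. Base counts: A=6, C=20, G=15, T=8
G+C = 35, so %GC = 35/49 × 100 = 71.429%
Salt term: 16.6 × (-3) = -49.8
GC term: 0.41 × 71.429 = 29.286; length term: −675/49 = −13.776
Tm = 81.5 + (-49.8) + 29.286 − 13.776 = 47.21 → 47.2°C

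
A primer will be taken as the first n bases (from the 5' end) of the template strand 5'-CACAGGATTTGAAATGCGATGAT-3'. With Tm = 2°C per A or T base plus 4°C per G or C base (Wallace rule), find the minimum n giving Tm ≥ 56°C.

n = 20

First 19 bases: CACAGGATTTGAAATGCGA → Tm = 54°C (< 56°C)
First 20 bases: CACAGGATTTGAAATGCGAT → Tm = 56°C (≥ 56°C)
Since every base adds ≥2°C, Tm only increases with n, so the threshold is first crossed at n = 20.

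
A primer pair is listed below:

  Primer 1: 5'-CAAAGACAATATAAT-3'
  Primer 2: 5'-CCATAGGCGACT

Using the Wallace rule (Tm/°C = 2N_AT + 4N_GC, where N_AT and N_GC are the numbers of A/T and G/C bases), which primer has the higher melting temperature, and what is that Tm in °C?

Primer 2, 38°C

Primer 1: A+T=12, G+C=3 → Tm = 2(12)+4(3) = 36°C
Primer 2: A+T=5, G+C=7 → Tm = 2(5)+4(7) = 38°C
36°C vs 38°C → primer 2 is higher.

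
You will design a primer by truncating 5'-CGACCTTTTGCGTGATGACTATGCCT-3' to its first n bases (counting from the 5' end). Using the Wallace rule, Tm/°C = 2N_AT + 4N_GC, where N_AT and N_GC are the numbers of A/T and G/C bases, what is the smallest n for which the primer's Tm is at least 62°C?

n = 21

First 20 bases: CGACCTTTTGCGTGATGACT → Tm = 60°C (< 62°C)
First 21 bases: CGACCTTTTGCGTGATGACTA → Tm = 62°C (≥ 62°C)
Each additional base adds 2°C (A/T) or 4°C (G/C), so Tm is non-decreasing in n; n = 21 is the first length to reach 62°C.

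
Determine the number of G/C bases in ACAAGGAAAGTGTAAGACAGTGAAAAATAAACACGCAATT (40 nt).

Scanning the sequence gives T=6, G=8, C=5, A=21.
G+C = 8 + 5 = 13

13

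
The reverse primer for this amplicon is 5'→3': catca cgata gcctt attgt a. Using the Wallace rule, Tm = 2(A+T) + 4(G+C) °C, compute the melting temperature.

Scanning the sequence gives C=5, G=3, A=6, T=7.
So N_AT = 13 and N_GC = 8.
Tm = 4·8 + 2·13 = 32 + 26 = 58°C

58°C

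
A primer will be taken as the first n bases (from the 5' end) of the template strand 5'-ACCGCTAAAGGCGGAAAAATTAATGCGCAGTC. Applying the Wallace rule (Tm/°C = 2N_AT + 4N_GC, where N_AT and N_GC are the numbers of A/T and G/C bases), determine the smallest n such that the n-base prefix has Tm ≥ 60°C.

First 20 bases: ACCGCTAAAGGCGGAAAAAT → Tm = 58°C (< 60°C)
First 21 bases: ACCGCTAAAGGCGGAAAAATT → Tm = 60°C (≥ 60°C)
Each additional base adds 2°C (A/T) or 4°C (G/C), so Tm is non-decreasing in n; n = 21 is the first length to reach 60°C.

n = 21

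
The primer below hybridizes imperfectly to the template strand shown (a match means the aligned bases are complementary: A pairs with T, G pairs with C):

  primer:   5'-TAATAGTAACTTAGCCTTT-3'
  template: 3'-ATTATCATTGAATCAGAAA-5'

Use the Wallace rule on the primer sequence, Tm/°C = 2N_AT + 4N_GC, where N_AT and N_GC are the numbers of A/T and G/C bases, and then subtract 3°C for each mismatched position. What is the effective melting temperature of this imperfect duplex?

45°C

Primer base counts: A=6, T=8, G=2, C=3 → A+T=14, G+C=5
Perfect-match Tm = 2(14) + 4(5) = 28 + 20 = 48°C
Mismatches (positions where the bases are not complementary): 1 (at position 15)
Effective Tm = 48 − 1×3 = 48 − 3 = 45°C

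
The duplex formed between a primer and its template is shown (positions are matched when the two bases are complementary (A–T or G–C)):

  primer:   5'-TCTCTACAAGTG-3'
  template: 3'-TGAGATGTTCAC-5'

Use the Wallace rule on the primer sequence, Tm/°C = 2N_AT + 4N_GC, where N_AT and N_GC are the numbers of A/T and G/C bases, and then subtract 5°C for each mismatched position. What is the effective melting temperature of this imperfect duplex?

Primer base counts: A=3, T=4, G=2, C=3 → A+T=7, G+C=5
Perfect-match Tm = 2(7) + 4(5) = 14 + 20 = 34°C
Mismatches (positions where the bases are not complementary): 1 (at position 1)
Effective Tm = 34 − 1×5 = 34 − 5 = 29°C

29°C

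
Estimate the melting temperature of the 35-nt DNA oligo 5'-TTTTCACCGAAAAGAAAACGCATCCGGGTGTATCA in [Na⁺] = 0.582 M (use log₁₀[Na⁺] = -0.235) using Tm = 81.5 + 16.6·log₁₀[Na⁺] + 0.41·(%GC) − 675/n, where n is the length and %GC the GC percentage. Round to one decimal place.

75.9°C

Length n = 35. C=8, T=8, G=7, A=12
G+C = 15, so %GC = 15/35 × 100 = 42.857%
Salt term: 16.6 × (-0.235) = -3.901
GC term: 0.41 × 42.857 = 17.571; length term: −675/35 = −19.286
Tm = 81.5 + (-3.901) + 17.571 − 19.286 = 75.884 → 75.9°C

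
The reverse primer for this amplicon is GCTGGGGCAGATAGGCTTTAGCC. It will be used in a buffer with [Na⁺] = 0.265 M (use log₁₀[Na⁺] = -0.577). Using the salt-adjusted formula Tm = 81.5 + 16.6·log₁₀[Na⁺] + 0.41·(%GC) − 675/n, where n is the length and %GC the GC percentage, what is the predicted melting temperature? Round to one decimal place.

Length n = 23. Counting bases: A=4, T=5, C=5, G=9
G+C = 14, so %GC = 14/23 × 100 = 60.87%
Salt term: 16.6 × (-0.577) = -9.578
GC term: 0.41 × 60.87 = 24.957; length term: −675/23 = −29.348
Tm = 81.5 + (-9.578) + 24.957 − 29.348 = 67.531 → 67.5°C

67.5°C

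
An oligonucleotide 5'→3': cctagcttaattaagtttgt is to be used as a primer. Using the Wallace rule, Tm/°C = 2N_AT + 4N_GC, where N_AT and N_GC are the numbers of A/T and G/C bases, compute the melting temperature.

52°C

C=3, T=9, A=5, G=3
So N_AT = 14 and N_GC = 6.
Tm = 2(14) + 4(6) = 28 + 24 = 52°C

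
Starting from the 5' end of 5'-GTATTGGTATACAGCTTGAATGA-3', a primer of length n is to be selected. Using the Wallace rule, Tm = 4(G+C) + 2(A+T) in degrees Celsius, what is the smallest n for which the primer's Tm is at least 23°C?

n = 9

First 8 bases: GTATTGGT → Tm = 22°C (< 23°C)
First 9 bases: GTATTGGTA → Tm = 24°C (≥ 23°C)
Each additional base adds 2°C (A/T) or 4°C (G/C), so Tm is non-decreasing in n; n = 9 is the first length to reach 23°C.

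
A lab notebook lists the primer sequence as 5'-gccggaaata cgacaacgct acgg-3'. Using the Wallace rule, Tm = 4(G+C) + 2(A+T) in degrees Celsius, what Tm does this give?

76°C

Base counts: C=7, A=8, G=7, T=2
AT pairs contribute 10, GC pairs contribute 14.
Tm = 2×10 + 4×14 = 76°C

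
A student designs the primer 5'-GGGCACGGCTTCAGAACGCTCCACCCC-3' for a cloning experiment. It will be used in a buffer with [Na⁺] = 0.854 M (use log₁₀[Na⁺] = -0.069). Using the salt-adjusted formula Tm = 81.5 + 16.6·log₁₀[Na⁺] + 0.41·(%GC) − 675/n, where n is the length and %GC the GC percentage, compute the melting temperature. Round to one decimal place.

Length n = 27. Scanning the sequence gives C=12, G=7, T=3, A=5.
G+C = 19, so %GC = 19/27 × 100 = 70.37%
Salt term: 16.6 × (-0.069) = -1.145
GC term: 0.41 × 70.37 = 28.852; length term: −675/27 = −25
Tm = 81.5 + (-1.145) + 28.852 − 25 = 84.207 → 84.2°C

84.2°C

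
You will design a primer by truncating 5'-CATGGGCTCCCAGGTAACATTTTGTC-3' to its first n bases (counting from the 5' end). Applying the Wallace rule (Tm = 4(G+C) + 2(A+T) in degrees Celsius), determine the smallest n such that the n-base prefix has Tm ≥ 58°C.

First 17 bases: CATGGGCTCCCAGGTAA → Tm = 54°C (< 58°C)
First 18 bases: CATGGGCTCCCAGGTAAC → Tm = 58°C (≥ 58°C)
Each additional base adds 2°C (A/T) or 4°C (G/C), so Tm is non-decreasing in n; n = 18 is the first length to reach 58°C.

n = 18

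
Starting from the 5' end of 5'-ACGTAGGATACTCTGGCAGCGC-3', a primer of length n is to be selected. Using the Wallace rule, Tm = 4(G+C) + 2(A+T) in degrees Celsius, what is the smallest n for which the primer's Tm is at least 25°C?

First 8 bases: ACGTAGGA → Tm = 24°C (< 25°C)
First 9 bases: ACGTAGGAT → Tm = 26°C (≥ 25°C)
Each additional base adds 2°C (A/T) or 4°C (G/C), so Tm is non-decreasing in n; n = 9 is the first length to reach 25°C.

n = 9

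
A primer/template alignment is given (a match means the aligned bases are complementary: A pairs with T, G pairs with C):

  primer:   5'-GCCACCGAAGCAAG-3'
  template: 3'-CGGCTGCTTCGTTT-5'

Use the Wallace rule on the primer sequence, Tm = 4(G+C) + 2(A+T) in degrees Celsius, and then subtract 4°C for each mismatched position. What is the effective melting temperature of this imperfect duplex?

Primer base counts: A=5, T=0, G=4, C=5 → A+T=5, G+C=9
Perfect-match Tm = 2(5) + 4(9) = 10 + 36 = 46°C
Mismatches (positions where the bases are not complementary): 3 (at positions 4, 5, 14)
Effective Tm = 46 − 3×4 = 46 − 12 = 34°C

34°C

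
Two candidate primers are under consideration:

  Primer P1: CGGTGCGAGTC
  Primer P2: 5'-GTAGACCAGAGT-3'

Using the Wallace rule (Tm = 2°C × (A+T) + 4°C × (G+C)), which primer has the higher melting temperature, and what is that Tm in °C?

Primer P1, 38°C

Primer P1: A+T=3, G+C=8 → Tm = 2(3)+4(8) = 38°C
Primer P2: A+T=6, G+C=6 → Tm = 2(6)+4(6) = 36°C
38°C vs 36°C → primer P1 is higher.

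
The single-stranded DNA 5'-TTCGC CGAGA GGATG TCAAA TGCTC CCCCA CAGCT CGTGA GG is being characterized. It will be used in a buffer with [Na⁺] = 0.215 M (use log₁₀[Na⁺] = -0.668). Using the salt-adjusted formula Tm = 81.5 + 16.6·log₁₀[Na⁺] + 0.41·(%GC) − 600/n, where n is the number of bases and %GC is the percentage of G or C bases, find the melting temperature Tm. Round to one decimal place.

80.5°C

Length n = 42. Base counts: G=12, C=13, A=9, T=8
G+C = 25, so %GC = 25/42 × 100 = 59.524%
Salt term: 16.6 × (-0.668) = -11.089
GC term: 0.41 × 59.524 = 24.405; length term: −600/42 = −14.286
Tm = 81.5 + (-11.089) + 24.405 − 14.286 = 80.53 → 80.5°C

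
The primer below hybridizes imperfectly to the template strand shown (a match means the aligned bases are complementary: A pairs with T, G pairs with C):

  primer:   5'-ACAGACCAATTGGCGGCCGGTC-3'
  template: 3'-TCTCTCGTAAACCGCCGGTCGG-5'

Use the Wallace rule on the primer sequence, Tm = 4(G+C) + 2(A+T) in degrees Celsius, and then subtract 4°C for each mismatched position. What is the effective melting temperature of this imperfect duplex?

52°C

Primer base counts: A=5, T=3, G=7, C=7 → A+T=8, G+C=14
Perfect-match Tm = 2(8) + 4(14) = 16 + 56 = 72°C
Mismatches (positions where the bases are not complementary): 5 (at positions 2, 6, 9, 19, 21)
Effective Tm = 72 − 5×4 = 72 − 20 = 52°C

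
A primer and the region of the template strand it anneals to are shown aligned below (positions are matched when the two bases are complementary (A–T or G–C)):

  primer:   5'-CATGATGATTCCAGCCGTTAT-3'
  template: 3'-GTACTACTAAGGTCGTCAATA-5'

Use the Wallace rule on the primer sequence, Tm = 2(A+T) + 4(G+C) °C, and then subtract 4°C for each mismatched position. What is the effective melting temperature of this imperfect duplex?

56°C

Primer base counts: A=5, T=7, G=4, C=5 → A+T=12, G+C=9
Perfect-match Tm = 2(12) + 4(9) = 24 + 36 = 60°C
Mismatches (positions where the bases are not complementary): 1 (at position 16)
Effective Tm = 60 − 1×4 = 60 − 4 = 56°C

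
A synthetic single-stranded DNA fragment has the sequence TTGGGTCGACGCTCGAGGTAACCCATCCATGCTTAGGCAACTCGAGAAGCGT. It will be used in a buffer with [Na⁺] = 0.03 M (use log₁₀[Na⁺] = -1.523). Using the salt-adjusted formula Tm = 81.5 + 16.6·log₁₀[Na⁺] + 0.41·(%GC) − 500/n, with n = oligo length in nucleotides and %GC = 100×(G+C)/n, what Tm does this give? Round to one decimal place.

69.5°C

Length n = 52. Counting bases: C=14, T=11, A=12, G=15
G+C = 29, so %GC = 29/52 × 100 = 55.769%
Salt term: 16.6 × (-1.523) = -25.282
GC term: 0.41 × 55.769 = 22.865; length term: −500/52 = −9.615
Tm = 81.5 + (-25.282) + 22.865 − 9.615 = 69.468 → 69.5°C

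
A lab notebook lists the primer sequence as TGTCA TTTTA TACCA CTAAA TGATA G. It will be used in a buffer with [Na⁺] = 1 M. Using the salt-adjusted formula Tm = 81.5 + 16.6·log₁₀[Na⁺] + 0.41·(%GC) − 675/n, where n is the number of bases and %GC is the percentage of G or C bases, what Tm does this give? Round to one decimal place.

Length n = 26. G=3, A=9, T=10, C=4
G+C = 7, so %GC = 7/26 × 100 = 26.923%
Salt term: 16.6 × (0) = 0
GC term: 0.41 × 26.923 = 11.038; length term: −675/26 = −25.962
Tm = 81.5 + (0) + 11.038 − 25.962 = 66.576 → 66.6°C

66.6°C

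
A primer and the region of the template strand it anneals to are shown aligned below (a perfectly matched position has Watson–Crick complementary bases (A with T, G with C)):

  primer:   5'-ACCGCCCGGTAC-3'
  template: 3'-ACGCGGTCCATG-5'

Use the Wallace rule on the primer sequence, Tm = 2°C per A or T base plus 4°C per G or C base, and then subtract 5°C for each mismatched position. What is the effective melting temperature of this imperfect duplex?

Primer base counts: A=2, T=1, G=3, C=6 → A+T=3, G+C=9
Perfect-match Tm = 2(3) + 4(9) = 6 + 36 = 42°C
Mismatches (positions where the bases are not complementary): 3 (at positions 1, 2, 7)
Effective Tm = 42 − 3×5 = 42 − 15 = 27°C

27°C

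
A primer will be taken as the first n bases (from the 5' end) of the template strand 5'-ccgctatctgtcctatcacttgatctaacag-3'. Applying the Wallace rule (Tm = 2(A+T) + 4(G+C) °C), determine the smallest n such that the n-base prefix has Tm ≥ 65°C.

n = 22

First 21 bases: CCGCTATCTGTCCTATCACTT → Tm = 62°C (< 65°C)
First 22 bases: CCGCTATCTGTCCTATCACTTG → Tm = 66°C (≥ 65°C)
Each additional base adds 2°C (A/T) or 4°C (G/C), so Tm is non-decreasing in n; n = 22 is the first length to reach 65°C.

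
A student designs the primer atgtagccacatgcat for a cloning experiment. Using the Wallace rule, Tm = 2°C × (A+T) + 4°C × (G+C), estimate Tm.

Base counts: G=3, C=4, A=5, T=4
AT pairs contribute 9, GC pairs contribute 7.
Tm = 2(9) + 4(7) = 18 + 28 = 46°C

46°C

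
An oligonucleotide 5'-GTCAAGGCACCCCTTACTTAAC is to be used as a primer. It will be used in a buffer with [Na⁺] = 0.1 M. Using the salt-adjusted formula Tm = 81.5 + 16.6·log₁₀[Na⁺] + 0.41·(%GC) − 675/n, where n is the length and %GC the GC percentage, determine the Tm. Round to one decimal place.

Length n = 22. Base counts: C=8, G=3, T=5, A=6
G+C = 11, so %GC = 11/22 × 100 = 50%
Salt term: 16.6 × (-1) = -16.6
GC term: 0.41 × 50 = 20.5; length term: −675/22 = −30.682
Tm = 81.5 + (-16.6) + 20.5 − 30.682 = 54.718 → 54.7°C

54.7°C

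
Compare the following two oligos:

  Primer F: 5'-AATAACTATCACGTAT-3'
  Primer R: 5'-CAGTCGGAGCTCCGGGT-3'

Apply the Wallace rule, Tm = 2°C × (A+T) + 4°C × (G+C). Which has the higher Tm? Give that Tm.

Primer F: A+T=12, G+C=4 → Tm = 2(12)+4(4) = 40°C
Primer R: A+T=5, G+C=12 → Tm = 2(5)+4(12) = 58°C
40°C vs 58°C → primer R is higher.

Primer R, 58°C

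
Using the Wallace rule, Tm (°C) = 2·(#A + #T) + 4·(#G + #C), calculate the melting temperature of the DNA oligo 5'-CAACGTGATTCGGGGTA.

Scanning the sequence gives C=3, A=4, T=4, G=6.
So N_AT = 8 and N_GC = 9.
Tm = 2(8) + 4(9) = 16 + 36 = 52°C

52°C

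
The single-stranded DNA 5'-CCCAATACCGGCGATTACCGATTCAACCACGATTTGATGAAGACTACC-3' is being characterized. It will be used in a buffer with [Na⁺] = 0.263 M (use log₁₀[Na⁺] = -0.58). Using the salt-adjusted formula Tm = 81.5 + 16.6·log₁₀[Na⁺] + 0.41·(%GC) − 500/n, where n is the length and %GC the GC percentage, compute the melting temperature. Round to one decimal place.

81.1°C

Length n = 48. Base counts: T=10, A=15, G=8, C=15
G+C = 23, so %GC = 23/48 × 100 = 47.917%
Salt term: 16.6 × (-0.58) = -9.628
GC term: 0.41 × 47.917 = 19.646; length term: −500/48 = −10.417
Tm = 81.5 + (-9.628) + 19.646 − 10.417 = 81.101 → 81.1°C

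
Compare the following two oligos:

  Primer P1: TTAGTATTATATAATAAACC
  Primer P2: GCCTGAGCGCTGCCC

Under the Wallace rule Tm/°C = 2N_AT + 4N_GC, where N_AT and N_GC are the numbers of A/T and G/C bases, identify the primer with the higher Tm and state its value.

Primer P2, 54°C

Primer P1: A+T=17, G+C=3 → Tm = 2(17)+4(3) = 46°C
Primer P2: A+T=3, G+C=12 → Tm = 2(3)+4(12) = 54°C
46°C vs 54°C → primer P2 is higher.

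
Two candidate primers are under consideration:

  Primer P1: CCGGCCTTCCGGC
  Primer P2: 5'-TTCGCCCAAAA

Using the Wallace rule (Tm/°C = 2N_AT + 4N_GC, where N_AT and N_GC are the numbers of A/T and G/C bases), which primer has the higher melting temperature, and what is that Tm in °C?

Primer P1, 48°C

Primer P1: A+T=2, G+C=11 → Tm = 2(2)+4(11) = 48°C
Primer P2: A+T=6, G+C=5 → Tm = 2(6)+4(5) = 32°C
48°C vs 32°C → primer P1 is higher.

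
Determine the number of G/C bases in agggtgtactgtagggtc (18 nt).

10

Base counts: G=8, A=3, T=5, C=2
G+C = 8 + 2 = 10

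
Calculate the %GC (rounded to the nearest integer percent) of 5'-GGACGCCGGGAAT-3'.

69%

T=1, C=3, A=3, G=6
G+C = 6 + 3 = 9 out of 13 bases
%GC = 9/13 × 100 = 69.23% ≈ 69%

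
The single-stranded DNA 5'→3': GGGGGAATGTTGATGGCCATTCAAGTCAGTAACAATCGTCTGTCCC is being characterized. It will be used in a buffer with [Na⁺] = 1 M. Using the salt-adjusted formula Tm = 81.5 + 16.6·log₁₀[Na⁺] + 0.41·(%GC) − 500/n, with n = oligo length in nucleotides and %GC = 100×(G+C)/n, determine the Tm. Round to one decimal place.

Length n = 46. Scanning the sequence gives T=12, A=11, G=13, C=10.
G+C = 23, so %GC = 23/46 × 100 = 50%
Salt term: 16.6 × (0) = 0
GC term: 0.41 × 50 = 20.5; length term: −500/46 = −10.87
Tm = 81.5 + (0) + 20.5 − 10.87 = 91.13 → 91.1°C

91.1°C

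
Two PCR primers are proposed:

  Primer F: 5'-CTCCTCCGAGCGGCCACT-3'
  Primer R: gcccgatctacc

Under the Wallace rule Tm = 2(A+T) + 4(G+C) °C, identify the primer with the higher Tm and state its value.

Primer F: A+T=5, G+C=13 → Tm = 2(5)+4(13) = 62°C
Primer R: A+T=4, G+C=8 → Tm = 2(4)+4(8) = 40°C
62°C vs 40°C → primer F is higher.

Primer F, 62°C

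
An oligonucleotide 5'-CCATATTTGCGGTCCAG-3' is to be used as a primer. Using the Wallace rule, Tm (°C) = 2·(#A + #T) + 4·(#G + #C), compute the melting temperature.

52°C

Counting bases: C=5, G=4, T=5, A=3
So N_AT = 8 and N_GC = 9.
Tm = 4·9 + 2·8 = 36 + 16 = 52°C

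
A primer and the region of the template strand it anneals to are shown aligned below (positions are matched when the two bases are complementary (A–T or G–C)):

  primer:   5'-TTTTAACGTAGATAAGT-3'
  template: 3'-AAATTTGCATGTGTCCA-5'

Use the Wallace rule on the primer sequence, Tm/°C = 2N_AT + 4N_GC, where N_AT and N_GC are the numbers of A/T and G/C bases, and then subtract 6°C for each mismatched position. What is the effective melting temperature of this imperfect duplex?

18°C

Primer base counts: A=6, T=7, G=3, C=1 → A+T=13, G+C=4
Perfect-match Tm = 2(13) + 4(4) = 26 + 16 = 42°C
Mismatches (positions where the bases are not complementary): 4 (at positions 4, 11, 13, 15)
Effective Tm = 42 − 4×6 = 42 − 24 = 18°C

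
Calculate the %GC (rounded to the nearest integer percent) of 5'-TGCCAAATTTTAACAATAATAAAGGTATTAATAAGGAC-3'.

24%

Scanning the sequence gives G=5, C=4, A=18, T=11.
G+C = 5 + 4 = 9 out of 38 bases
%GC = 9/38 × 100 = 23.68% ≈ 24%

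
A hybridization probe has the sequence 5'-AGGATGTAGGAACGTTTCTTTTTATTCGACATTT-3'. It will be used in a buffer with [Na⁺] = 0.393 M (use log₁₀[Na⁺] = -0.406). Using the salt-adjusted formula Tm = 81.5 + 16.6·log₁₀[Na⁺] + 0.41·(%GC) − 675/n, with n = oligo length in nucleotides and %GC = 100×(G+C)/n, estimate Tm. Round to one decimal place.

Length n = 34. Base counts: T=15, A=8, G=7, C=4
G+C = 11, so %GC = 11/34 × 100 = 32.353%
Salt term: 16.6 × (-0.406) = -6.74
GC term: 0.41 × 32.353 = 13.265; length term: −675/34 = −19.853
Tm = 81.5 + (-6.74) + 13.265 − 19.853 = 68.172 → 68.2°C

68.2°C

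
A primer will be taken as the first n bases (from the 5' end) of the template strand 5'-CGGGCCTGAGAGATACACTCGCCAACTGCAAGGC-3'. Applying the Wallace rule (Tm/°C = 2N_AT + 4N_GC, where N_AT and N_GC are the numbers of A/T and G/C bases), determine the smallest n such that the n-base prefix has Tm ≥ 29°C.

First 7 bases: CGGGCCT → Tm = 26°C (< 29°C)
First 8 bases: CGGGCCTG → Tm = 30°C (≥ 29°C)
Since every base adds ≥2°C, Tm only increases with n, so the threshold is first crossed at n = 8.

n = 8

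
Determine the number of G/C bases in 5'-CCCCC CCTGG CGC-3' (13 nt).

12

Scanning the sequence gives G=3, C=9, T=1, A=0.
G+C = 3 + 9 = 12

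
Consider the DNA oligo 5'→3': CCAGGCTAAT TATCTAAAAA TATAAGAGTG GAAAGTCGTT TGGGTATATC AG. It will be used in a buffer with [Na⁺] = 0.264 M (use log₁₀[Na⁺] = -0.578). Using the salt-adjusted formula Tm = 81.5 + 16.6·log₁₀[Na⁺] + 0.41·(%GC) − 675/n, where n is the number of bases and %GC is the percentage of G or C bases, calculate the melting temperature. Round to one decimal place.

73.1°C

Length n = 52. Counting bases: T=15, C=6, G=12, A=19
G+C = 18, so %GC = 18/52 × 100 = 34.615%
Salt term: 16.6 × (-0.578) = -9.595
GC term: 0.41 × 34.615 = 14.192; length term: −675/52 = −12.981
Tm = 81.5 + (-9.595) + 14.192 − 12.981 = 73.116 → 73.1°C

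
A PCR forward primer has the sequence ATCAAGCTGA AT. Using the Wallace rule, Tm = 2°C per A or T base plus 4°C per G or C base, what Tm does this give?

Base counts: T=3, G=2, C=2, A=5
So N_AT = 8 and N_GC = 4.
Tm = 2(8) + 4(4) = 16 + 16 = 32°C

32°C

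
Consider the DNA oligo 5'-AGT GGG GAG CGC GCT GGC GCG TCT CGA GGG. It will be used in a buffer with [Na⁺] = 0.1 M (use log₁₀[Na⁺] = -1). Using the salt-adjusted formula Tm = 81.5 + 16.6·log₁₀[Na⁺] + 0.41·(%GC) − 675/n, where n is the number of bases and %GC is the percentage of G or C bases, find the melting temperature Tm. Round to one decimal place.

73.8°C

Length n = 30. G=16, T=4, C=7, A=3
G+C = 23, so %GC = 23/30 × 100 = 76.667%
Salt term: 16.6 × (-1) = -16.6
GC term: 0.41 × 76.667 = 31.433; length term: −675/30 = −22.5
Tm = 81.5 + (-16.6) + 31.433 − 22.5 = 73.833 → 73.8°C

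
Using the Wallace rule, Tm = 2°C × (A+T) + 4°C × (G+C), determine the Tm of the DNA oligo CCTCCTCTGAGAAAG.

Base counts: C=5, G=3, T=3, A=4
AT pairs contribute 7, GC pairs contribute 8.
Tm = 4·8 + 2·7 = 32 + 14 = 46°C

46°C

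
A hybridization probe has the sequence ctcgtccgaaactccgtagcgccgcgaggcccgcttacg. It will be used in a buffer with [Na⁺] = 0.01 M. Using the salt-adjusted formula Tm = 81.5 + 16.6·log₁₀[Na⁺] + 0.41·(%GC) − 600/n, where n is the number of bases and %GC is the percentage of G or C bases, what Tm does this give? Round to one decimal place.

61.3°C

Length n = 39. Counting bases: C=16, A=6, T=6, G=11
G+C = 27, so %GC = 27/39 × 100 = 69.231%
Salt term: 16.6 × (-2) = -33.2
GC term: 0.41 × 69.231 = 28.385; length term: −600/39 = −15.385
Tm = 81.5 + (-33.2) + 28.385 − 15.385 = 61.3 → 61.3°C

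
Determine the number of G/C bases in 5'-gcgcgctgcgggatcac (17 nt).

13

Counting bases: G=7, A=2, T=2, C=6
Total G or C: 7 + 6 = 13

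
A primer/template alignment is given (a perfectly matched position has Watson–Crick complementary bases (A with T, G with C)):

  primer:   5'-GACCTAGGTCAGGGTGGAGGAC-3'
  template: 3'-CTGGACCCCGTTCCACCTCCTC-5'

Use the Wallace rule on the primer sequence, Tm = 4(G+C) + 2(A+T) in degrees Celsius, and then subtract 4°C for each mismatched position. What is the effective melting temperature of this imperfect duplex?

56°C

Primer base counts: A=5, T=3, G=10, C=4 → A+T=8, G+C=14
Perfect-match Tm = 2(8) + 4(14) = 16 + 56 = 72°C
Mismatches (positions where the bases are not complementary): 4 (at positions 6, 9, 12, 22)
Effective Tm = 72 − 4×4 = 72 − 16 = 56°C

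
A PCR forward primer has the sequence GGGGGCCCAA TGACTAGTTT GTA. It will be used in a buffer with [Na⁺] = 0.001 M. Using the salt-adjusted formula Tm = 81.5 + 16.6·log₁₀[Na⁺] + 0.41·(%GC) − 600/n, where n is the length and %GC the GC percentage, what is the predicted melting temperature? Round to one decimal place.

Length n = 23. A=5, G=8, C=4, T=6
G+C = 12, so %GC = 12/23 × 100 = 52.174%
Salt term: 16.6 × (-3) = -49.8
GC term: 0.41 × 52.174 = 21.391; length term: −600/23 = −26.087
Tm = 81.5 + (-49.8) + 21.391 − 26.087 = 27.004 → 27.0°C

27.0°C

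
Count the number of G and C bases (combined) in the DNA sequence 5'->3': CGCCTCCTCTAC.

Counting bases: G=1, A=1, C=7, T=3
G+C = 1 + 7 = 8

8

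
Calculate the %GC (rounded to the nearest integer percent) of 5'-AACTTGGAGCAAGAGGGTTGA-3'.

48%

Base counts: A=7, T=4, G=8, C=2
G+C = 8 + 2 = 10 out of 21 bases
%GC = 10/21 × 100 = 47.62% ≈ 48%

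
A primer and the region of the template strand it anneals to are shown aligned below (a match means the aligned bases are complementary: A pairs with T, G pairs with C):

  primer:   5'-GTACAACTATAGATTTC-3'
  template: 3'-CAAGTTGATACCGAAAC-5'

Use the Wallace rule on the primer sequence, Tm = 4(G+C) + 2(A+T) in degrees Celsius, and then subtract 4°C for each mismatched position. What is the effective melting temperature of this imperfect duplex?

Primer base counts: A=6, T=6, G=2, C=3 → A+T=12, G+C=5
Perfect-match Tm = 2(12) + 4(5) = 24 + 20 = 44°C
Mismatches (positions where the bases are not complementary): 4 (at positions 3, 11, 13, 17)
Effective Tm = 44 − 4×4 = 44 − 16 = 28°C

28°C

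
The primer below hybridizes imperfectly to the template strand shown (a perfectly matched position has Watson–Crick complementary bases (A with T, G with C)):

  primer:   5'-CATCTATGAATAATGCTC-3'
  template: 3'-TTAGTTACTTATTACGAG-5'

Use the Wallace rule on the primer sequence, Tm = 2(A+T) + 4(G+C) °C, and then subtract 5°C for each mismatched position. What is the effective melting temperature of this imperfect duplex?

38°C

Primer base counts: A=6, T=6, G=2, C=4 → A+T=12, G+C=6
Perfect-match Tm = 2(12) + 4(6) = 24 + 24 = 48°C
Mismatches (positions where the bases are not complementary): 2 (at positions 1, 5)
Effective Tm = 48 − 2×5 = 48 − 10 = 38°C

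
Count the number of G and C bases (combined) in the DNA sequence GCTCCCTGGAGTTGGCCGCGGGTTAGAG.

19

Base counts: T=6, A=3, G=12, C=7
G+C = 12 + 7 = 19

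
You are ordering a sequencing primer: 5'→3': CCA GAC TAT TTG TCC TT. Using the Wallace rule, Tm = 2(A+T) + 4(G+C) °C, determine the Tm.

Scanning the sequence gives G=2, T=7, A=3, C=5.
A+T = 10, G+C = 7
Tm = 4·7 + 2·10 = 28 + 20 = 48°C

48°C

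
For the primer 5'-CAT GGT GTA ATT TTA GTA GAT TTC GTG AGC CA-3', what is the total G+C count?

12

T=12, C=4, A=8, G=8
G+C = 8 + 4 = 12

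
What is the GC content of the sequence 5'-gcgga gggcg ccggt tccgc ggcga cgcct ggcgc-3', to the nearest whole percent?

86%

A=2, G=17, C=13, T=3
G+C = 17 + 13 = 30 out of 35 bases
%GC = 30/35 × 100 = 85.71% ≈ 86%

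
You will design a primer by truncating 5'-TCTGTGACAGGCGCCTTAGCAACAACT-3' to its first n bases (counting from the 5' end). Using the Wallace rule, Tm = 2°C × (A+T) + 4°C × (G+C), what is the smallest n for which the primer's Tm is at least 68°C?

n = 22

First 21 bases: TCTGTGACAGGCGCCTTAGCA → Tm = 66°C (< 68°C)
First 22 bases: TCTGTGACAGGCGCCTTAGCAA → Tm = 68°C (≥ 68°C)
Each additional base adds 2°C (A/T) or 4°C (G/C), so Tm is non-decreasing in n; n = 22 is the first length to reach 68°C.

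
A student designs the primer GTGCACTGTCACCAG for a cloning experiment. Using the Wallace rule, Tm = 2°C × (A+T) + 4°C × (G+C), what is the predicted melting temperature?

48°C

G=4, T=3, C=5, A=3
So N_AT = 6 and N_GC = 9.
Tm = 2(6) + 4(9) = 12 + 36 = 48°C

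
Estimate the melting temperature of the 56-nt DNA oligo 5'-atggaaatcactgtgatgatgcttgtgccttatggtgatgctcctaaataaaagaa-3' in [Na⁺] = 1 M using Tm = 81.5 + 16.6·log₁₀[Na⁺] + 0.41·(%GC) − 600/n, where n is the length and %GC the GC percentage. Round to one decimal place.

86.2°C

Length n = 56. A=18, C=8, G=13, T=17
G+C = 21, so %GC = 21/56 × 100 = 37.5%
Salt term: 16.6 × (0) = 0
GC term: 0.41 × 37.5 = 15.375; length term: −600/56 = −10.714
Tm = 81.5 + (0) + 15.375 − 10.714 = 86.161 → 86.2°C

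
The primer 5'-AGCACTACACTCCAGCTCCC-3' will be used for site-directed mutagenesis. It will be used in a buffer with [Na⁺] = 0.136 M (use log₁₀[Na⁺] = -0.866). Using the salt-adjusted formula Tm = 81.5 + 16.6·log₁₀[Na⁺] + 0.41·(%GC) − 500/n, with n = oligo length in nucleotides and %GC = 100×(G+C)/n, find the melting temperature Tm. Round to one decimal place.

Length n = 20. Base counts: A=5, G=2, C=10, T=3
G+C = 12, so %GC = 12/20 × 100 = 60%
Salt term: 16.6 × (-0.866) = -14.376
GC term: 0.41 × 60 = 24.6; length term: −500/20 = −25
Tm = 81.5 + (-14.376) + 24.6 − 25 = 66.724 → 66.7°C

66.7°C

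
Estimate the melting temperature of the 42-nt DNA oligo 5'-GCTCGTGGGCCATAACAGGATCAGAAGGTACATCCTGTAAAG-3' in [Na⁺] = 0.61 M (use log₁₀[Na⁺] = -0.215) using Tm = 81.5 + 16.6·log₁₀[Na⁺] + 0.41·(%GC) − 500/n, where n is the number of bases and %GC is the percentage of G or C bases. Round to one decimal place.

Length n = 42. Scanning the sequence gives G=12, T=8, A=13, C=9.
G+C = 21, so %GC = 21/42 × 100 = 50%
Salt term: 16.6 × (-0.215) = -3.569
GC term: 0.41 × 50 = 20.5; length term: −500/42 = −11.905
Tm = 81.5 + (-3.569) + 20.5 − 11.905 = 86.526 → 86.5°C

86.5°C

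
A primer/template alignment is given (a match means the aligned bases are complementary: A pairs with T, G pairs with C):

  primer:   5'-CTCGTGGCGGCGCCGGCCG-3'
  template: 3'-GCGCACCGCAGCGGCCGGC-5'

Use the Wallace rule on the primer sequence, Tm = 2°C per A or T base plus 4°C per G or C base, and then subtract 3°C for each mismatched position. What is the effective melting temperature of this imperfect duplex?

Primer base counts: A=0, T=2, G=9, C=8 → A+T=2, G+C=17
Perfect-match Tm = 2(2) + 4(17) = 4 + 68 = 72°C
Mismatches (positions where the bases are not complementary): 2 (at positions 2, 10)
Effective Tm = 72 − 2×3 = 72 − 6 = 66°C

66°C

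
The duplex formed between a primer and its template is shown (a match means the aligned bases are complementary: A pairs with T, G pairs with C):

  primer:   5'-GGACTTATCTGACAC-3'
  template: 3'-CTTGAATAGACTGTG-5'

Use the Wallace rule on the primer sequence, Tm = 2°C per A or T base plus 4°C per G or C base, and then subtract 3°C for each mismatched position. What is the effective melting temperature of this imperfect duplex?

41°C

Primer base counts: A=4, T=4, G=3, C=4 → A+T=8, G+C=7
Perfect-match Tm = 2(8) + 4(7) = 16 + 28 = 44°C
Mismatches (positions where the bases are not complementary): 1 (at position 2)
Effective Tm = 44 − 1×3 = 44 − 3 = 41°C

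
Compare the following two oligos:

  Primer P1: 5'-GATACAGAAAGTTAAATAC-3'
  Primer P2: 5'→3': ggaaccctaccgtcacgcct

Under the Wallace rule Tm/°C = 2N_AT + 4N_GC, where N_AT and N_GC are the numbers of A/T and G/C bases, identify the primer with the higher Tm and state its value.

Primer P2, 66°C

Primer P1: A+T=14, G+C=5 → Tm = 2(14)+4(5) = 48°C
Primer P2: A+T=7, G+C=13 → Tm = 2(7)+4(13) = 66°C
48°C vs 66°C → primer P2 is higher.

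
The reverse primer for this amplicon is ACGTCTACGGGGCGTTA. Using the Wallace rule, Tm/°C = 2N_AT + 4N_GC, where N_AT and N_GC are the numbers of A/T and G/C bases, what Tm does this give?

54°C

Counting bases: C=4, A=3, T=4, G=6
A+T = 7, G+C = 10
Tm = 4·10 + 2·7 = 40 + 14 = 54°C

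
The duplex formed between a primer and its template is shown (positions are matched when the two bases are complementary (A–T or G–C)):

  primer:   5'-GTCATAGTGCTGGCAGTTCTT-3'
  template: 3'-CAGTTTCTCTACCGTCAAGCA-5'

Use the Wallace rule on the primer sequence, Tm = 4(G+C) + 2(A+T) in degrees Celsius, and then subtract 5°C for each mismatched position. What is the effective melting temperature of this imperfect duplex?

Primer base counts: A=3, T=8, G=6, C=4 → A+T=11, G+C=10
Perfect-match Tm = 2(11) + 4(10) = 22 + 40 = 62°C
Mismatches (positions where the bases are not complementary): 4 (at positions 5, 8, 10, 20)
Effective Tm = 62 − 4×5 = 62 − 20 = 42°C

42°C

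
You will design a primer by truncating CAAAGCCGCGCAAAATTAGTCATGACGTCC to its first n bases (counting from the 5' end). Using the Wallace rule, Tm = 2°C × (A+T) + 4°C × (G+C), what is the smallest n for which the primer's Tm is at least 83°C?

First 28 bases: CAAAGCCGCGCAAAATTAGTCATGACGT → Tm = 82°C (< 83°C)
First 29 bases: CAAAGCCGCGCAAAATTAGTCATGACGTC → Tm = 86°C (≥ 83°C)
Since every base adds ≥2°C, Tm only increases with n, so the threshold is first crossed at n = 29.

n = 29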